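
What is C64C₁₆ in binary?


Each hex digit → 4 binary bits:
  C = 1100
  6 = 0110
  4 = 0100
  C = 1100
Concatenate: 1100 0110 0100 1100
= 1100011001001100


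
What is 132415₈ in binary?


Each octal digit → 3 binary bits:
  1 = 001
  3 = 011
  2 = 010
  4 = 100
  1 = 001
  5 = 101
Concatenate: 001 011 010 100 001 101
= 001011010100001101


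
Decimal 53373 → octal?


Divide by 8 repeatedly:
53373 ÷ 8 = 6671 remainder 5
6671 ÷ 8 = 833 remainder 7
833 ÷ 8 = 104 remainder 1
104 ÷ 8 = 13 remainder 0
13 ÷ 8 = 1 remainder 5
1 ÷ 8 = 0 remainder 1
Reading remainders bottom-up:
= 0o150175


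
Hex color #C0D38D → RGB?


Hex: #C0D38D
R = C0₁₆ = 192
G = D3₁₆ = 211
B = 8D₁₆ = 141
= RGB(192, 211, 141)


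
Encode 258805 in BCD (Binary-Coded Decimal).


Each digit → 4-bit binary:
  2 → 0010
  5 → 0101
  8 → 1000
  8 → 1000
  0 → 0000
  5 → 0101
= 0010 0101 1000 1000 0000 0101


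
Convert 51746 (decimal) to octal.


Divide by 8 repeatedly:
51746 ÷ 8 = 6468 remainder 2
6468 ÷ 8 = 808 remainder 4
808 ÷ 8 = 101 remainder 0
101 ÷ 8 = 12 remainder 5
12 ÷ 8 = 1 remainder 4
1 ÷ 8 = 0 remainder 1
Reading remainders bottom-up:
= 0o145042


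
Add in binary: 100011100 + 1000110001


Align and add column by column (LSB to MSB, carry propagating):
  00100011100
+ 01000110001
  -----------
  col 0: 0 + 1 + 0 (carry in) = 1 → bit 1, carry out 0
  col 1: 0 + 0 + 0 (carry in) = 0 → bit 0, carry out 0
  col 2: 1 + 0 + 0 (carry in) = 1 → bit 1, carry out 0
  col 3: 1 + 0 + 0 (carry in) = 1 → bit 1, carry out 0
  col 4: 1 + 1 + 0 (carry in) = 2 → bit 0, carry out 1
  col 5: 0 + 1 + 1 (carry in) = 2 → bit 0, carry out 1
  col 6: 0 + 0 + 1 (carry in) = 1 → bit 1, carry out 0
  col 7: 0 + 0 + 0 (carry in) = 0 → bit 0, carry out 0
  col 8: 1 + 0 + 0 (carry in) = 1 → bit 1, carry out 0
  col 9: 0 + 1 + 0 (carry in) = 1 → bit 1, carry out 0
  col 10: 0 + 0 + 0 (carry in) = 0 → bit 0, carry out 0
Reading bits MSB→LSB: 01101001101
Strip leading zeros: 1101001101
= 1101001101


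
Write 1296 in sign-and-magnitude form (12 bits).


Sign bit: 0 (positive)
Magnitude: 1296 = 10100010000
= 010100010000


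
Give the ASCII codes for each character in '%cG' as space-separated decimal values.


String: '%cG'  (3 characters)
Per-character ASCII lookup:
  '%': special character: '%' = 37
  'c': lowercase starts at 97: 'c' = 97 + 2 = 99
  'G': uppercase starts at 65: 'G' = 65 + 6 = 71
= 37 99 71


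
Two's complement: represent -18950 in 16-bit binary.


Original: 0100101000000110
Step 1 - Invert all bits: 1011010111111001
Step 2 - Add 1: 1011010111111001 + 1
= 1011010111111010 (represents -18950)


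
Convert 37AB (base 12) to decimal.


Positional values (base 12):
  B × 12^0 = 11 × 1 = 11
  A × 12^1 = 10 × 12 = 120
  7 × 12^2 = 7 × 144 = 1008
  3 × 12^3 = 3 × 1728 = 5184
Sum = 11 + 120 + 1008 + 5184
= 6323


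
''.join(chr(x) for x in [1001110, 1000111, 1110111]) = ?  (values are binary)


Codes (binary): 1001110 1000111 1110111
Per-code ASCII lookup:
  1001110 = 78  (range 65-90: uppercase, 78 - 65 = 13) → 'N'
  1000111 = 71  (range 65-90: uppercase, 71 - 65 = 6) → 'G'
  1110111 = 119  (range 97-122: lowercase, 119 - 97 = 22) → 'w'
= 'NGw'


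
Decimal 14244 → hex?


Divide by 16 repeatedly:
14244 ÷ 16 = 890 remainder 4 (4)
890 ÷ 16 = 55 remainder 10 (A)
55 ÷ 16 = 3 remainder 7 (7)
3 ÷ 16 = 0 remainder 3 (3)
Reading remainders bottom-up:
= 0x37A4


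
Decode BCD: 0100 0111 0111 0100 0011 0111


Each 4-bit group → digit:
  0100 → 4
  0111 → 7
  0111 → 7
  0100 → 4
  0011 → 3
  0111 → 7
= 477437


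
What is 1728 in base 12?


Divide by 12 repeatedly:
1728 ÷ 12 = 144 remainder 0
144 ÷ 12 = 12 remainder 0
12 ÷ 12 = 1 remainder 0
1 ÷ 12 = 0 remainder 1
Reading remainders bottom-up:
= 1000


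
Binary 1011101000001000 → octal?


Group into 3-bit groups: 001011101000001000
  001 = 1
  011 = 3
  101 = 5
  000 = 0
  001 = 1
  000 = 0
= 0o135010


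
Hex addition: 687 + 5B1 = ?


Align and add column by column (LSB to MSB, each column mod 16 with carry):
  0687
+ 05B1
  ----
  col 0: 7(7) + 1(1) + 0 (carry in) = 8 → 8(8), carry out 0
  col 1: 8(8) + B(11) + 0 (carry in) = 19 → 3(3), carry out 1
  col 2: 6(6) + 5(5) + 1 (carry in) = 12 → C(12), carry out 0
  col 3: 0(0) + 0(0) + 0 (carry in) = 0 → 0(0), carry out 0
Reading digits MSB→LSB: 0C38
Strip leading zeros: C38
= 0xC38


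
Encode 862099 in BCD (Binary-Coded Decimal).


Each digit → 4-bit binary:
  8 → 1000
  6 → 0110
  2 → 0010
  0 → 0000
  9 → 1001
  9 → 1001
= 1000 0110 0010 0000 1001 1001


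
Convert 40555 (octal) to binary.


Each octal digit → 3 binary bits:
  4 = 100
  0 = 000
  5 = 101
  5 = 101
  5 = 101
Concatenate: 100 000 101 101 101
= 100000101101101


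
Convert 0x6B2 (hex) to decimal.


Positional values:
Position 0: 2 × 16^0 = 2 × 1 = 2
Position 1: B × 16^1 = 11 × 16 = 176
Position 2: 6 × 16^2 = 6 × 256 = 1536
Sum = 2 + 176 + 1536
= 1714


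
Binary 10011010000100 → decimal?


Positional values:
Bit 2: 1 × 2^2 = 4
Bit 7: 1 × 2^7 = 128
Bit 9: 1 × 2^9 = 512
Bit 10: 1 × 2^10 = 1024
Bit 13: 1 × 2^13 = 8192
Sum = 4 + 128 + 512 + 1024 + 8192
= 9860


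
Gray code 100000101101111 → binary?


Gray code: 100000101101111
MSB stays the same: 1
Each subsequent bit = prev_binary XOR current_gray:
  B[1] = 1 XOR 0 = 1
  B[2] = 1 XOR 0 = 1
  B[3] = 1 XOR 0 = 1
  B[4] = 1 XOR 0 = 1
  B[5] = 1 XOR 0 = 1
  B[6] = 1 XOR 1 = 0
  B[7] = 0 XOR 0 = 0
  B[8] = 0 XOR 1 = 1
  B[9] = 1 XOR 1 = 0
  B[10] = 0 XOR 0 = 0
  B[11] = 0 XOR 1 = 1
  B[12] = 1 XOR 1 = 0
  B[13] = 0 XOR 1 = 1
  B[14] = 1 XOR 1 = 0
= 111111001001010 (32330 decimal)


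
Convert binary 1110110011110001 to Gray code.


Binary: 1110110011110001
Gray code: G = B XOR (B >> 1)
B >> 1 = 0111011001111000
1110110011110001 XOR 0111011001111000:
  1 XOR 0 = 1
  1 XOR 1 = 0
  1 XOR 1 = 0
  0 XOR 1 = 1
  1 XOR 0 = 1
  1 XOR 1 = 0
  0 XOR 1 = 1
  0 XOR 0 = 0
  1 XOR 0 = 1
  1 XOR 1 = 0
  1 XOR 1 = 0
  1 XOR 1 = 0
  0 XOR 1 = 1
  0 XOR 0 = 0
  0 XOR 0 = 0
  1 XOR 0 = 1
= 1001101010001001


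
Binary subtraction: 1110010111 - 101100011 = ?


Align and subtract column by column (LSB to MSB, borrowing when needed):
  1110010111
- 0101100011
  ----------
  col 0: (1 - 0 borrow-in) - 1 → 1 - 1 = 0, borrow out 0
  col 1: (1 - 0 borrow-in) - 1 → 1 - 1 = 0, borrow out 0
  col 2: (1 - 0 borrow-in) - 0 → 1 - 0 = 1, borrow out 0
  col 3: (0 - 0 borrow-in) - 0 → 0 - 0 = 0, borrow out 0
  col 4: (1 - 0 borrow-in) - 0 → 1 - 0 = 1, borrow out 0
  col 5: (0 - 0 borrow-in) - 1 → borrow from next column: (0+2) - 1 = 1, borrow out 1
  col 6: (0 - 1 borrow-in) - 1 → borrow from next column: (-1+2) - 1 = 0, borrow out 1
  col 7: (1 - 1 borrow-in) - 0 → 0 - 0 = 0, borrow out 0
  col 8: (1 - 0 borrow-in) - 1 → 1 - 1 = 0, borrow out 0
  col 9: (1 - 0 borrow-in) - 0 → 1 - 0 = 1, borrow out 0
Reading bits MSB→LSB: 1000110100
Strip leading zeros: 1000110100
= 1000110100


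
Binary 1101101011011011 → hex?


Group into 4-bit nibbles: 1101101011011011
  1101 = D
  1010 = A
  1101 = D
  1011 = B
= 0xDADB


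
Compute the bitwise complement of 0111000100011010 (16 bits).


Original: 0111000100011010
Invert all bits:
  bit 0: 0 → 1
  bit 1: 1 → 0
  bit 2: 1 → 0
  bit 3: 1 → 0
  bit 4: 0 → 1
  bit 5: 0 → 1
  bit 6: 0 → 1
  bit 7: 1 → 0
  bit 8: 0 → 1
  bit 9: 0 → 1
  bit 10: 0 → 1
  bit 11: 1 → 0
  bit 12: 1 → 0
  bit 13: 0 → 1
  bit 14: 1 → 0
  bit 15: 0 → 1
= 1000111011100101


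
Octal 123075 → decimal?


Positional values:
Position 0: 5 × 8^0 = 5
Position 1: 7 × 8^1 = 56
Position 2: 0 × 8^2 = 0
Position 3: 3 × 8^3 = 1536
Position 4: 2 × 8^4 = 8192
Position 5: 1 × 8^5 = 32768
Sum = 5 + 56 + 0 + 1536 + 8192 + 32768
= 42557


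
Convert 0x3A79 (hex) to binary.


Each hex digit → 4 binary bits:
  3 = 0011
  A = 1010
  7 = 0111
  9 = 1001
Concatenate: 0011 1010 0111 1001
= 0011101001111001


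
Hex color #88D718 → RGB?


Hex: #88D718
R = 88₁₆ = 136
G = D7₁₆ = 215
B = 18₁₆ = 24
= RGB(136, 215, 24)


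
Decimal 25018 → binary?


Divide by 2 repeatedly:
25018 ÷ 2 = 12509 remainder 0
12509 ÷ 2 = 6254 remainder 1
6254 ÷ 2 = 3127 remainder 0
3127 ÷ 2 = 1563 remainder 1
1563 ÷ 2 = 781 remainder 1
781 ÷ 2 = 390 remainder 1
390 ÷ 2 = 195 remainder 0
195 ÷ 2 = 97 remainder 1
97 ÷ 2 = 48 remainder 1
48 ÷ 2 = 24 remainder 0
24 ÷ 2 = 12 remainder 0
12 ÷ 2 = 6 remainder 0
6 ÷ 2 = 3 remainder 0
3 ÷ 2 = 1 remainder 1
1 ÷ 2 = 0 remainder 1
Reading remainders bottom-up:
= 110000110111010


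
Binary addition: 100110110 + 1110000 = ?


Align and add column by column (LSB to MSB, carry propagating):
  0100110110
+ 0001110000
  ----------
  col 0: 0 + 0 + 0 (carry in) = 0 → bit 0, carry out 0
  col 1: 1 + 0 + 0 (carry in) = 1 → bit 1, carry out 0
  col 2: 1 + 0 + 0 (carry in) = 1 → bit 1, carry out 0
  col 3: 0 + 0 + 0 (carry in) = 0 → bit 0, carry out 0
  col 4: 1 + 1 + 0 (carry in) = 2 → bit 0, carry out 1
  col 5: 1 + 1 + 1 (carry in) = 3 → bit 1, carry out 1
  col 6: 0 + 1 + 1 (carry in) = 2 → bit 0, carry out 1
  col 7: 0 + 0 + 1 (carry in) = 1 → bit 1, carry out 0
  col 8: 1 + 0 + 0 (carry in) = 1 → bit 1, carry out 0
  col 9: 0 + 0 + 0 (carry in) = 0 → bit 0, carry out 0
Reading bits MSB→LSB: 0110100110
Strip leading zeros: 110100110
= 110100110


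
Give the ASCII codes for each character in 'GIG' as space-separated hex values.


String: 'GIG'  (3 characters)
Per-character ASCII lookup:
  'G': uppercase starts at 65: 'G' = 65 + 6 = 71 → 0x47
  'I': uppercase starts at 65: 'I' = 65 + 8 = 73 → 0x49
  'G': uppercase starts at 65: 'G' = 65 + 6 = 71 → 0x47
= 0x47 0x49 0x47


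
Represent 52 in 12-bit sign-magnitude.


Sign bit: 0 (positive)
Magnitude: 52 = 00000110100
= 000000110100


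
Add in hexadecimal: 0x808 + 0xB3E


Align and add column by column (LSB to MSB, each column mod 16 with carry):
  0808
+ 0B3E
  ----
  col 0: 8(8) + E(14) + 0 (carry in) = 22 → 6(6), carry out 1
  col 1: 0(0) + 3(3) + 1 (carry in) = 4 → 4(4), carry out 0
  col 2: 8(8) + B(11) + 0 (carry in) = 19 → 3(3), carry out 1
  col 3: 0(0) + 0(0) + 1 (carry in) = 1 → 1(1), carry out 0
Reading digits MSB→LSB: 1346
Strip leading zeros: 1346
= 0x1346


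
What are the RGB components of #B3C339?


Hex: #B3C339
R = B3₁₆ = 179
G = C3₁₆ = 195
B = 39₁₆ = 57
= RGB(179, 195, 57)


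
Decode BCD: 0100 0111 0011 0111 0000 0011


Each 4-bit group → digit:
  0100 → 4
  0111 → 7
  0011 → 3
  0111 → 7
  0000 → 0
  0011 → 3
= 473703


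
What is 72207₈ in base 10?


Positional values:
Position 0: 7 × 8^0 = 7
Position 1: 0 × 8^1 = 0
Position 2: 2 × 8^2 = 128
Position 3: 2 × 8^3 = 1024
Position 4: 7 × 8^4 = 28672
Sum = 7 + 0 + 128 + 1024 + 28672
= 29831


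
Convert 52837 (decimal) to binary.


Divide by 2 repeatedly:
52837 ÷ 2 = 26418 remainder 1
26418 ÷ 2 = 13209 remainder 0
13209 ÷ 2 = 6604 remainder 1
6604 ÷ 2 = 3302 remainder 0
3302 ÷ 2 = 1651 remainder 0
1651 ÷ 2 = 825 remainder 1
825 ÷ 2 = 412 remainder 1
412 ÷ 2 = 206 remainder 0
206 ÷ 2 = 103 remainder 0
103 ÷ 2 = 51 remainder 1
51 ÷ 2 = 25 remainder 1
25 ÷ 2 = 12 remainder 1
12 ÷ 2 = 6 remainder 0
6 ÷ 2 = 3 remainder 0
3 ÷ 2 = 1 remainder 1
1 ÷ 2 = 0 remainder 1
Reading remainders bottom-up:
= 1100111001100101


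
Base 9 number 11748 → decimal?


Positional values (base 9):
  8 × 9^0 = 8 × 1 = 8
  4 × 9^1 = 4 × 9 = 36
  7 × 9^2 = 7 × 81 = 567
  1 × 9^3 = 1 × 729 = 729
  1 × 9^4 = 1 × 6561 = 6561
Sum = 8 + 36 + 567 + 729 + 6561
= 7901


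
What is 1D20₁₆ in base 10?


Positional values:
Position 0: 0 × 16^0 = 0 × 1 = 0
Position 1: 2 × 16^1 = 2 × 16 = 32
Position 2: D × 16^2 = 13 × 256 = 3328
Position 3: 1 × 16^3 = 1 × 4096 = 4096
Sum = 0 + 32 + 3328 + 4096
= 7456


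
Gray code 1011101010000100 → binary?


Gray code: 1011101010000100
MSB stays the same: 1
Each subsequent bit = prev_binary XOR current_gray:
  B[1] = 1 XOR 0 = 1
  B[2] = 1 XOR 1 = 0
  B[3] = 0 XOR 1 = 1
  B[4] = 1 XOR 1 = 0
  B[5] = 0 XOR 0 = 0
  B[6] = 0 XOR 1 = 1
  B[7] = 1 XOR 0 = 1
  B[8] = 1 XOR 1 = 0
  B[9] = 0 XOR 0 = 0
  B[10] = 0 XOR 0 = 0
  B[11] = 0 XOR 0 = 0
  B[12] = 0 XOR 0 = 0
  B[13] = 0 XOR 1 = 1
  B[14] = 1 XOR 0 = 1
  B[15] = 1 XOR 0 = 1
= 1101001100000111 (54023 decimal)


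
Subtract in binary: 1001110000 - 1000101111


Align and subtract column by column (LSB to MSB, borrowing when needed):
  1001110000
- 1000101111
  ----------
  col 0: (0 - 0 borrow-in) - 1 → borrow from next column: (0+2) - 1 = 1, borrow out 1
  col 1: (0 - 1 borrow-in) - 1 → borrow from next column: (-1+2) - 1 = 0, borrow out 1
  col 2: (0 - 1 borrow-in) - 1 → borrow from next column: (-1+2) - 1 = 0, borrow out 1
  col 3: (0 - 1 borrow-in) - 1 → borrow from next column: (-1+2) - 1 = 0, borrow out 1
  col 4: (1 - 1 borrow-in) - 0 → 0 - 0 = 0, borrow out 0
  col 5: (1 - 0 borrow-in) - 1 → 1 - 1 = 0, borrow out 0
  col 6: (1 - 0 borrow-in) - 0 → 1 - 0 = 1, borrow out 0
  col 7: (0 - 0 borrow-in) - 0 → 0 - 0 = 0, borrow out 0
  col 8: (0 - 0 borrow-in) - 0 → 0 - 0 = 0, borrow out 0
  col 9: (1 - 0 borrow-in) - 1 → 1 - 1 = 0, borrow out 0
Reading bits MSB→LSB: 0001000001
Strip leading zeros: 1000001
= 1000001


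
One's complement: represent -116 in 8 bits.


Original: 01110100
Invert all bits:
  bit 0: 0 → 1
  bit 1: 1 → 0
  bit 2: 1 → 0
  bit 3: 1 → 0
  bit 4: 0 → 1
  bit 5: 1 → 0
  bit 6: 0 → 1
  bit 7: 0 → 1
= 10001011


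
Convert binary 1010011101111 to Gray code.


Binary: 1010011101111
Gray code: G = B XOR (B >> 1)
B >> 1 = 0101001110111
1010011101111 XOR 0101001110111:
  1 XOR 0 = 1
  0 XOR 1 = 1
  1 XOR 0 = 1
  0 XOR 1 = 1
  0 XOR 0 = 0
  1 XOR 0 = 1
  1 XOR 1 = 0
  1 XOR 1 = 0
  0 XOR 1 = 1
  1 XOR 0 = 1
  1 XOR 1 = 0
  1 XOR 1 = 0
  1 XOR 1 = 0
= 1111010011000


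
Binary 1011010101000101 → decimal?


Positional values:
Bit 0: 1 × 2^0 = 1
Bit 2: 1 × 2^2 = 4
Bit 6: 1 × 2^6 = 64
Bit 8: 1 × 2^8 = 256
Bit 10: 1 × 2^10 = 1024
Bit 12: 1 × 2^12 = 4096
Bit 13: 1 × 2^13 = 8192
Bit 15: 1 × 2^15 = 32768
Sum = 1 + 4 + 64 + 256 + 1024 + 4096 + 8192 + 32768
= 46405


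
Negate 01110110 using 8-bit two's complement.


Original: 01110110
Step 1 - Invert all bits: 10001001
Step 2 - Add 1: 10001001 + 1
= 10001010 (represents -118)


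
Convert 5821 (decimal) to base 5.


Divide by 5 repeatedly:
5821 ÷ 5 = 1164 remainder 1
1164 ÷ 5 = 232 remainder 4
232 ÷ 5 = 46 remainder 2
46 ÷ 5 = 9 remainder 1
9 ÷ 5 = 1 remainder 4
1 ÷ 5 = 0 remainder 1
Reading remainders bottom-up:
= 141241


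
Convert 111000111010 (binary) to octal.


Group into 3-bit groups: 111000111010
  111 = 7
  000 = 0
  111 = 7
  010 = 2
= 0o7072


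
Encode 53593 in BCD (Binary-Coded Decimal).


Each digit → 4-bit binary:
  5 → 0101
  3 → 0011
  5 → 0101
  9 → 1001
  3 → 0011
= 0101 0011 0101 1001 0011


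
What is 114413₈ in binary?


Each octal digit → 3 binary bits:
  1 = 001
  1 = 001
  4 = 100
  4 = 100
  1 = 001
  3 = 011
Concatenate: 001 001 100 100 001 011
= 001001100100001011


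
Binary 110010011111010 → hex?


Group into 4-bit nibbles: 0110010011111010
  0110 = 6
  0100 = 4
  1111 = F
  1010 = A
= 0x64FA


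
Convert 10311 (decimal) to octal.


Divide by 8 repeatedly:
10311 ÷ 8 = 1288 remainder 7
1288 ÷ 8 = 161 remainder 0
161 ÷ 8 = 20 remainder 1
20 ÷ 8 = 2 remainder 4
2 ÷ 8 = 0 remainder 2
Reading remainders bottom-up:
= 0o24107


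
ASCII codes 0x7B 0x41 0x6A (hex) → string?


Codes (hex): 0x7B 0x41 0x6A
Per-code ASCII lookup:
  0x7B = 123  (special character) → '{'
  0x41 = 65  (range 65-90: uppercase, 65 - 65 = 0) → 'A'
  0x6A = 106  (range 97-122: lowercase, 106 - 97 = 9) → 'j'
= '{Aj'


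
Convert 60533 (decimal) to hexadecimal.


Divide by 16 repeatedly:
60533 ÷ 16 = 3783 remainder 5 (5)
3783 ÷ 16 = 236 remainder 7 (7)
236 ÷ 16 = 14 remainder 12 (C)
14 ÷ 16 = 0 remainder 14 (E)
Reading remainders bottom-up:
= 0xEC75


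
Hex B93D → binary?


Each hex digit → 4 binary bits:
  B = 1011
  9 = 1001
  3 = 0011
  D = 1101
Concatenate: 1011 1001 0011 1101
= 1011100100111101


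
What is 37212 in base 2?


Divide by 2 repeatedly:
37212 ÷ 2 = 18606 remainder 0
18606 ÷ 2 = 9303 remainder 0
9303 ÷ 2 = 4651 remainder 1
4651 ÷ 2 = 2325 remainder 1
2325 ÷ 2 = 1162 remainder 1
1162 ÷ 2 = 581 remainder 0
581 ÷ 2 = 290 remainder 1
290 ÷ 2 = 145 remainder 0
145 ÷ 2 = 72 remainder 1
72 ÷ 2 = 36 remainder 0
36 ÷ 2 = 18 remainder 0
18 ÷ 2 = 9 remainder 0
9 ÷ 2 = 4 remainder 1
4 ÷ 2 = 2 remainder 0
2 ÷ 2 = 1 remainder 0
1 ÷ 2 = 0 remainder 1
Reading remainders bottom-up:
= 1001000101011100


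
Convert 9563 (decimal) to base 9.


Divide by 9 repeatedly:
9563 ÷ 9 = 1062 remainder 5
1062 ÷ 9 = 118 remainder 0
118 ÷ 9 = 13 remainder 1
13 ÷ 9 = 1 remainder 4
1 ÷ 9 = 0 remainder 1
Reading remainders bottom-up:
= 14105


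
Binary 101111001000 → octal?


Group into 3-bit groups: 101111001000
  101 = 5
  111 = 7
  001 = 1
  000 = 0
= 0o5710


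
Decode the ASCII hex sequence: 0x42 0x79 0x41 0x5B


Codes (hex): 0x42 0x79 0x41 0x5B
Per-code ASCII lookup:
  0x42 = 66  (range 65-90: uppercase, 66 - 65 = 1) → 'B'
  0x79 = 121  (range 97-122: lowercase, 121 - 97 = 24) → 'y'
  0x41 = 65  (range 65-90: uppercase, 65 - 65 = 0) → 'A'
  0x5B = 91  (special character) → '['
= 'ByA['


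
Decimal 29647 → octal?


Divide by 8 repeatedly:
29647 ÷ 8 = 3705 remainder 7
3705 ÷ 8 = 463 remainder 1
463 ÷ 8 = 57 remainder 7
57 ÷ 8 = 7 remainder 1
7 ÷ 8 = 0 remainder 7
Reading remainders bottom-up:
= 0o71717


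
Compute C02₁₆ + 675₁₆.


Align and add column by column (LSB to MSB, each column mod 16 with carry):
  0C02
+ 0675
  ----
  col 0: 2(2) + 5(5) + 0 (carry in) = 7 → 7(7), carry out 0
  col 1: 0(0) + 7(7) + 0 (carry in) = 7 → 7(7), carry out 0
  col 2: C(12) + 6(6) + 0 (carry in) = 18 → 2(2), carry out 1
  col 3: 0(0) + 0(0) + 1 (carry in) = 1 → 1(1), carry out 0
Reading digits MSB→LSB: 1277
Strip leading zeros: 1277
= 0x1277


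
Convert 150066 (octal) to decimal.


Positional values:
Position 0: 6 × 8^0 = 6
Position 1: 6 × 8^1 = 48
Position 2: 0 × 8^2 = 0
Position 3: 0 × 8^3 = 0
Position 4: 5 × 8^4 = 20480
Position 5: 1 × 8^5 = 32768
Sum = 6 + 48 + 0 + 0 + 20480 + 32768
= 53302


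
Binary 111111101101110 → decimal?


Positional values:
Bit 1: 1 × 2^1 = 2
Bit 2: 1 × 2^2 = 4
Bit 3: 1 × 2^3 = 8
Bit 5: 1 × 2^5 = 32
Bit 6: 1 × 2^6 = 64
Bit 8: 1 × 2^8 = 256
Bit 9: 1 × 2^9 = 512
Bit 10: 1 × 2^10 = 1024
Bit 11: 1 × 2^11 = 2048
Bit 12: 1 × 2^12 = 4096
Bit 13: 1 × 2^13 = 8192
Bit 14: 1 × 2^14 = 16384
Sum = 2 + 4 + 8 + 32 + 64 + 256 + 512 + 1024 + 2048 + 4096 + 8192 + 16384
= 32622


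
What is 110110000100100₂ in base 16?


Group into 4-bit nibbles: 0110110000100100
  0110 = 6
  1100 = C
  0010 = 2
  0100 = 4
= 0x6C24


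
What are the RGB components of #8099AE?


Hex: #8099AE
R = 80₁₆ = 128
G = 99₁₆ = 153
B = AE₁₆ = 174
= RGB(128, 153, 174)


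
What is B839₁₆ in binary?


Each hex digit → 4 binary bits:
  B = 1011
  8 = 1000
  3 = 0011
  9 = 1001
Concatenate: 1011 1000 0011 1001
= 1011100000111001


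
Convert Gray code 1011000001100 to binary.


Gray code: 1011000001100
MSB stays the same: 1
Each subsequent bit = prev_binary XOR current_gray:
  B[1] = 1 XOR 0 = 1
  B[2] = 1 XOR 1 = 0
  B[3] = 0 XOR 1 = 1
  B[4] = 1 XOR 0 = 1
  B[5] = 1 XOR 0 = 1
  B[6] = 1 XOR 0 = 1
  B[7] = 1 XOR 0 = 1
  B[8] = 1 XOR 0 = 1
  B[9] = 1 XOR 1 = 0
  B[10] = 0 XOR 1 = 1
  B[11] = 1 XOR 0 = 1
  B[12] = 1 XOR 0 = 1
= 1101111110111 (7159 decimal)


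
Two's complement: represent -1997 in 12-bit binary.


Original: 011111001101
Step 1 - Invert all bits: 100000110010
Step 2 - Add 1: 100000110010 + 1
= 100000110011 (represents -1997)


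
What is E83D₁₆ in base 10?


Positional values:
Position 0: D × 16^0 = 13 × 1 = 13
Position 1: 3 × 16^1 = 3 × 16 = 48
Position 2: 8 × 16^2 = 8 × 256 = 2048
Position 3: E × 16^3 = 14 × 4096 = 57344
Sum = 13 + 48 + 2048 + 57344
= 59453


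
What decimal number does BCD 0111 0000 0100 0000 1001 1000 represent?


Each 4-bit group → digit:
  0111 → 7
  0000 → 0
  0100 → 4
  0000 → 0
  1001 → 9
  1000 → 8
= 704098


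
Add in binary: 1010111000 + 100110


Align and add column by column (LSB to MSB, carry propagating):
  01010111000
+ 00000100110
  -----------
  col 0: 0 + 0 + 0 (carry in) = 0 → bit 0, carry out 0
  col 1: 0 + 1 + 0 (carry in) = 1 → bit 1, carry out 0
  col 2: 0 + 1 + 0 (carry in) = 1 → bit 1, carry out 0
  col 3: 1 + 0 + 0 (carry in) = 1 → bit 1, carry out 0
  col 4: 1 + 0 + 0 (carry in) = 1 → bit 1, carry out 0
  col 5: 1 + 1 + 0 (carry in) = 2 → bit 0, carry out 1
  col 6: 0 + 0 + 1 (carry in) = 1 → bit 1, carry out 0
  col 7: 1 + 0 + 0 (carry in) = 1 → bit 1, carry out 0
  col 8: 0 + 0 + 0 (carry in) = 0 → bit 0, carry out 0
  col 9: 1 + 0 + 0 (carry in) = 1 → bit 1, carry out 0
  col 10: 0 + 0 + 0 (carry in) = 0 → bit 0, carry out 0
Reading bits MSB→LSB: 01011011110
Strip leading zeros: 1011011110
= 1011011110


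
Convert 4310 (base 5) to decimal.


Positional values (base 5):
  0 × 5^0 = 0 × 1 = 0
  1 × 5^1 = 1 × 5 = 5
  3 × 5^2 = 3 × 25 = 75
  4 × 5^3 = 4 × 125 = 500
Sum = 0 + 5 + 75 + 500
= 580


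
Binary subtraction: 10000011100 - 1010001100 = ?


Align and subtract column by column (LSB to MSB, borrowing when needed):
  10000011100
- 01010001100
  -----------
  col 0: (0 - 0 borrow-in) - 0 → 0 - 0 = 0, borrow out 0
  col 1: (0 - 0 borrow-in) - 0 → 0 - 0 = 0, borrow out 0
  col 2: (1 - 0 borrow-in) - 1 → 1 - 1 = 0, borrow out 0
  col 3: (1 - 0 borrow-in) - 1 → 1 - 1 = 0, borrow out 0
  col 4: (1 - 0 borrow-in) - 0 → 1 - 0 = 1, borrow out 0
  col 5: (0 - 0 borrow-in) - 0 → 0 - 0 = 0, borrow out 0
  col 6: (0 - 0 borrow-in) - 0 → 0 - 0 = 0, borrow out 0
  col 7: (0 - 0 borrow-in) - 1 → borrow from next column: (0+2) - 1 = 1, borrow out 1
  col 8: (0 - 1 borrow-in) - 0 → borrow from next column: (-1+2) - 0 = 1, borrow out 1
  col 9: (0 - 1 borrow-in) - 1 → borrow from next column: (-1+2) - 1 = 0, borrow out 1
  col 10: (1 - 1 borrow-in) - 0 → 0 - 0 = 0, borrow out 0
Reading bits MSB→LSB: 00110010000
Strip leading zeros: 110010000
= 110010000


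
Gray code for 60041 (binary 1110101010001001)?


Binary: 1110101010001001
Gray code: G = B XOR (B >> 1)
B >> 1 = 0111010101000100
1110101010001001 XOR 0111010101000100:
  1 XOR 0 = 1
  1 XOR 1 = 0
  1 XOR 1 = 0
  0 XOR 1 = 1
  1 XOR 0 = 1
  0 XOR 1 = 1
  1 XOR 0 = 1
  0 XOR 1 = 1
  1 XOR 0 = 1
  0 XOR 1 = 1
  0 XOR 0 = 0
  0 XOR 0 = 0
  1 XOR 0 = 1
  0 XOR 1 = 1
  0 XOR 0 = 0
  1 XOR 0 = 1
= 1001111111001101


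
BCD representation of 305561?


Each digit → 4-bit binary:
  3 → 0011
  0 → 0000
  5 → 0101
  5 → 0101
  6 → 0110
  1 → 0001
= 0011 0000 0101 0101 0110 0001


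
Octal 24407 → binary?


Each octal digit → 3 binary bits:
  2 = 010
  4 = 100
  4 = 100
  0 = 000
  7 = 111
Concatenate: 010 100 100 000 111
= 010100100000111


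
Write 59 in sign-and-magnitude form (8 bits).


Sign bit: 0 (positive)
Magnitude: 59 = 0111011
= 00111011


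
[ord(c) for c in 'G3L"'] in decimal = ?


String: 'G3L"'  (4 characters)
Per-character ASCII lookup:
  'G': uppercase starts at 65: 'G' = 65 + 6 = 71
  '3': digits start at 48: '3' = 48 + 3 = 51
  'L': uppercase starts at 65: 'L' = 65 + 11 = 76
  '"': special character: '"' = 34
= 71 51 76 34


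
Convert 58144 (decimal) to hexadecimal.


Divide by 16 repeatedly:
58144 ÷ 16 = 3634 remainder 0 (0)
3634 ÷ 16 = 227 remainder 2 (2)
227 ÷ 16 = 14 remainder 3 (3)
14 ÷ 16 = 0 remainder 14 (E)
Reading remainders bottom-up:
= 0xE320


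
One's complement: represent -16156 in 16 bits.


Original: 0011111100011100
Invert all bits:
  bit 0: 0 → 1
  bit 1: 0 → 1
  bit 2: 1 → 0
  bit 3: 1 → 0
  bit 4: 1 → 0
  bit 5: 1 → 0
  bit 6: 1 → 0
  bit 7: 1 → 0
  bit 8: 0 → 1
  bit 9: 0 → 1
  bit 10: 0 → 1
  bit 11: 1 → 0
  bit 12: 1 → 0
  bit 13: 1 → 0
  bit 14: 0 → 1
  bit 15: 0 → 1
= 1100000011100011


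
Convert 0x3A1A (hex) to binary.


Each hex digit → 4 binary bits:
  3 = 0011
  A = 1010
  1 = 0001
  A = 1010
Concatenate: 0011 1010 0001 1010
= 0011101000011010


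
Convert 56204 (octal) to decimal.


Positional values:
Position 0: 4 × 8^0 = 4
Position 1: 0 × 8^1 = 0
Position 2: 2 × 8^2 = 128
Position 3: 6 × 8^3 = 3072
Position 4: 5 × 8^4 = 20480
Sum = 4 + 0 + 128 + 3072 + 20480
= 23684


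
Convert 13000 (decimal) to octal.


Divide by 8 repeatedly:
13000 ÷ 8 = 1625 remainder 0
1625 ÷ 8 = 203 remainder 1
203 ÷ 8 = 25 remainder 3
25 ÷ 8 = 3 remainder 1
3 ÷ 8 = 0 remainder 3
Reading remainders bottom-up:
= 0o31310


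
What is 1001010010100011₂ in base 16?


Group into 4-bit nibbles: 1001010010100011
  1001 = 9
  0100 = 4
  1010 = A
  0011 = 3
= 0x94A3


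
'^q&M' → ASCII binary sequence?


String: '^q&M'  (4 characters)
Per-character ASCII lookup:
  '^': special character: '^' = 94 → 1011110
  'q': lowercase starts at 97: 'q' = 97 + 16 = 113 → 1110001
  '&': special character: '&' = 38 → 100110
  'M': uppercase starts at 65: 'M' = 65 + 12 = 77 → 1001101
= 1011110 1110001 100110 1001101


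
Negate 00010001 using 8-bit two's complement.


Original: 00010001
Step 1 - Invert all bits: 11101110
Step 2 - Add 1: 11101110 + 1
= 11101111 (represents -17)


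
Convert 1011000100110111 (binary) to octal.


Group into 3-bit groups: 001011000100110111
  001 = 1
  011 = 3
  000 = 0
  100 = 4
  110 = 6
  111 = 7
= 0o130467


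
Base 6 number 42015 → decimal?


Positional values (base 6):
  5 × 6^0 = 5 × 1 = 5
  1 × 6^1 = 1 × 6 = 6
  0 × 6^2 = 0 × 36 = 0
  2 × 6^3 = 2 × 216 = 432
  4 × 6^4 = 4 × 1296 = 5184
Sum = 5 + 6 + 0 + 432 + 5184
= 5627


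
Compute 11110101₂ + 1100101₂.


Align and add column by column (LSB to MSB, carry propagating):
  011110101
+ 001100101
  ---------
  col 0: 1 + 1 + 0 (carry in) = 2 → bit 0, carry out 1
  col 1: 0 + 0 + 1 (carry in) = 1 → bit 1, carry out 0
  col 2: 1 + 1 + 0 (carry in) = 2 → bit 0, carry out 1
  col 3: 0 + 0 + 1 (carry in) = 1 → bit 1, carry out 0
  col 4: 1 + 0 + 0 (carry in) = 1 → bit 1, carry out 0
  col 5: 1 + 1 + 0 (carry in) = 2 → bit 0, carry out 1
  col 6: 1 + 1 + 1 (carry in) = 3 → bit 1, carry out 1
  col 7: 1 + 0 + 1 (carry in) = 2 → bit 0, carry out 1
  col 8: 0 + 0 + 1 (carry in) = 1 → bit 1, carry out 0
Reading bits MSB→LSB: 101011010
Strip leading zeros: 101011010
= 101011010


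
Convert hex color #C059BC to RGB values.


Hex: #C059BC
R = C0₁₆ = 192
G = 59₁₆ = 89
B = BC₁₆ = 188
= RGB(192, 89, 188)


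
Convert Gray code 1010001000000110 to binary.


Gray code: 1010001000000110
MSB stays the same: 1
Each subsequent bit = prev_binary XOR current_gray:
  B[1] = 1 XOR 0 = 1
  B[2] = 1 XOR 1 = 0
  B[3] = 0 XOR 0 = 0
  B[4] = 0 XOR 0 = 0
  B[5] = 0 XOR 0 = 0
  B[6] = 0 XOR 1 = 1
  B[7] = 1 XOR 0 = 1
  B[8] = 1 XOR 0 = 1
  B[9] = 1 XOR 0 = 1
  B[10] = 1 XOR 0 = 1
  B[11] = 1 XOR 0 = 1
  B[12] = 1 XOR 0 = 1
  B[13] = 1 XOR 1 = 0
  B[14] = 0 XOR 1 = 1
  B[15] = 1 XOR 0 = 1
= 1100001111111011 (50171 decimal)


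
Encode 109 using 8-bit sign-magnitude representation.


Sign bit: 0 (positive)
Magnitude: 109 = 1101101
= 01101101


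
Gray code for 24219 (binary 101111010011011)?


Binary: 101111010011011
Gray code: G = B XOR (B >> 1)
B >> 1 = 010111101001101
101111010011011 XOR 010111101001101:
  1 XOR 0 = 1
  0 XOR 1 = 1
  1 XOR 0 = 1
  1 XOR 1 = 0
  1 XOR 1 = 0
  1 XOR 1 = 0
  0 XOR 1 = 1
  1 XOR 0 = 1
  0 XOR 1 = 1
  0 XOR 0 = 0
  1 XOR 0 = 1
  1 XOR 1 = 0
  0 XOR 1 = 1
  1 XOR 0 = 1
  1 XOR 1 = 0
= 111000111010110


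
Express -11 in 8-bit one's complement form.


Original: 00001011
Invert all bits:
  bit 0: 0 → 1
  bit 1: 0 → 1
  bit 2: 0 → 1
  bit 3: 0 → 1
  bit 4: 1 → 0
  bit 5: 0 → 1
  bit 6: 1 → 0
  bit 7: 1 → 0
= 11110100


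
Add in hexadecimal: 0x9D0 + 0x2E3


Align and add column by column (LSB to MSB, each column mod 16 with carry):
  09D0
+ 02E3
  ----
  col 0: 0(0) + 3(3) + 0 (carry in) = 3 → 3(3), carry out 0
  col 1: D(13) + E(14) + 0 (carry in) = 27 → B(11), carry out 1
  col 2: 9(9) + 2(2) + 1 (carry in) = 12 → C(12), carry out 0
  col 3: 0(0) + 0(0) + 0 (carry in) = 0 → 0(0), carry out 0
Reading digits MSB→LSB: 0CB3
Strip leading zeros: CB3
= 0xCB3


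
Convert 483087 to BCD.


Each digit → 4-bit binary:
  4 → 0100
  8 → 1000
  3 → 0011
  0 → 0000
  8 → 1000
  7 → 0111
= 0100 1000 0011 0000 1000 0111


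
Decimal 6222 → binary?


Divide by 2 repeatedly:
6222 ÷ 2 = 3111 remainder 0
3111 ÷ 2 = 1555 remainder 1
1555 ÷ 2 = 777 remainder 1
777 ÷ 2 = 388 remainder 1
388 ÷ 2 = 194 remainder 0
194 ÷ 2 = 97 remainder 0
97 ÷ 2 = 48 remainder 1
48 ÷ 2 = 24 remainder 0
24 ÷ 2 = 12 remainder 0
12 ÷ 2 = 6 remainder 0
6 ÷ 2 = 3 remainder 0
3 ÷ 2 = 1 remainder 1
1 ÷ 2 = 0 remainder 1
Reading remainders bottom-up:
= 1100001001110


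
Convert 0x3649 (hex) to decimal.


Positional values:
Position 0: 9 × 16^0 = 9 × 1 = 9
Position 1: 4 × 16^1 = 4 × 16 = 64
Position 2: 6 × 16^2 = 6 × 256 = 1536
Position 3: 3 × 16^3 = 3 × 4096 = 12288
Sum = 9 + 64 + 1536 + 12288
= 13897


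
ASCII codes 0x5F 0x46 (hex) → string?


Codes (hex): 0x5F 0x46
Per-code ASCII lookup:
  0x5F = 95  (special character) → '_'
  0x46 = 70  (range 65-90: uppercase, 70 - 65 = 5) → 'F'
= '_F'


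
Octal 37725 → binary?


Each octal digit → 3 binary bits:
  3 = 011
  7 = 111
  7 = 111
  2 = 010
  5 = 101
Concatenate: 011 111 111 010 101
= 011111111010101


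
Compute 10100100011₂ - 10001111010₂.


Align and subtract column by column (LSB to MSB, borrowing when needed):
  10100100011
- 10001111010
  -----------
  col 0: (1 - 0 borrow-in) - 0 → 1 - 0 = 1, borrow out 0
  col 1: (1 - 0 borrow-in) - 1 → 1 - 1 = 0, borrow out 0
  col 2: (0 - 0 borrow-in) - 0 → 0 - 0 = 0, borrow out 0
  col 3: (0 - 0 borrow-in) - 1 → borrow from next column: (0+2) - 1 = 1, borrow out 1
  col 4: (0 - 1 borrow-in) - 1 → borrow from next column: (-1+2) - 1 = 0, borrow out 1
  col 5: (1 - 1 borrow-in) - 1 → borrow from next column: (0+2) - 1 = 1, borrow out 1
  col 6: (0 - 1 borrow-in) - 1 → borrow from next column: (-1+2) - 1 = 0, borrow out 1
  col 7: (0 - 1 borrow-in) - 0 → borrow from next column: (-1+2) - 0 = 1, borrow out 1
  col 8: (1 - 1 borrow-in) - 0 → 0 - 0 = 0, borrow out 0
  col 9: (0 - 0 borrow-in) - 0 → 0 - 0 = 0, borrow out 0
  col 10: (1 - 0 borrow-in) - 1 → 1 - 1 = 0, borrow out 0
Reading bits MSB→LSB: 00010101001
Strip leading zeros: 10101001
= 10101001


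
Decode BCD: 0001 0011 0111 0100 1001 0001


Each 4-bit group → digit:
  0001 → 1
  0011 → 3
  0111 → 7
  0100 → 4
  1001 → 9
  0001 → 1
= 137491


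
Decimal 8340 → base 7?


Divide by 7 repeatedly:
8340 ÷ 7 = 1191 remainder 3
1191 ÷ 7 = 170 remainder 1
170 ÷ 7 = 24 remainder 2
24 ÷ 7 = 3 remainder 3
3 ÷ 7 = 0 remainder 3
Reading remainders bottom-up:
= 33213


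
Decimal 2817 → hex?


Divide by 16 repeatedly:
2817 ÷ 16 = 176 remainder 1 (1)
176 ÷ 16 = 11 remainder 0 (0)
11 ÷ 16 = 0 remainder 11 (B)
Reading remainders bottom-up:
= 0xB01


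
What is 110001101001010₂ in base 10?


Positional values:
Bit 1: 1 × 2^1 = 2
Bit 3: 1 × 2^3 = 8
Bit 6: 1 × 2^6 = 64
Bit 8: 1 × 2^8 = 256
Bit 9: 1 × 2^9 = 512
Bit 13: 1 × 2^13 = 8192
Bit 14: 1 × 2^14 = 16384
Sum = 2 + 8 + 64 + 256 + 512 + 8192 + 16384
= 25418


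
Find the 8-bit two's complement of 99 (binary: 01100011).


Original: 01100011
Step 1 - Invert all bits: 10011100
Step 2 - Add 1: 10011100 + 1
= 10011101 (represents -99)


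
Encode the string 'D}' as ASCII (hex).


String: 'D}'  (2 characters)
Per-character ASCII lookup:
  'D': uppercase starts at 65: 'D' = 65 + 3 = 68 → 0x44
  '}': special character: '}' = 125 → 0x7D
= 0x44 0x7D


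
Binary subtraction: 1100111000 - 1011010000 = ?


Align and subtract column by column (LSB to MSB, borrowing when needed):
  1100111000
- 1011010000
  ----------
  col 0: (0 - 0 borrow-in) - 0 → 0 - 0 = 0, borrow out 0
  col 1: (0 - 0 borrow-in) - 0 → 0 - 0 = 0, borrow out 0
  col 2: (0 - 0 borrow-in) - 0 → 0 - 0 = 0, borrow out 0
  col 3: (1 - 0 borrow-in) - 0 → 1 - 0 = 1, borrow out 0
  col 4: (1 - 0 borrow-in) - 1 → 1 - 1 = 0, borrow out 0
  col 5: (1 - 0 borrow-in) - 0 → 1 - 0 = 1, borrow out 0
  col 6: (0 - 0 borrow-in) - 1 → borrow from next column: (0+2) - 1 = 1, borrow out 1
  col 7: (0 - 1 borrow-in) - 1 → borrow from next column: (-1+2) - 1 = 0, borrow out 1
  col 8: (1 - 1 borrow-in) - 0 → 0 - 0 = 0, borrow out 0
  col 9: (1 - 0 borrow-in) - 1 → 1 - 1 = 0, borrow out 0
Reading bits MSB→LSB: 0001101000
Strip leading zeros: 1101000
= 1101000


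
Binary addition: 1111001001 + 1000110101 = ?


Align and add column by column (LSB to MSB, carry propagating):
  01111001001
+ 01000110101
  -----------
  col 0: 1 + 1 + 0 (carry in) = 2 → bit 0, carry out 1
  col 1: 0 + 0 + 1 (carry in) = 1 → bit 1, carry out 0
  col 2: 0 + 1 + 0 (carry in) = 1 → bit 1, carry out 0
  col 3: 1 + 0 + 0 (carry in) = 1 → bit 1, carry out 0
  col 4: 0 + 1 + 0 (carry in) = 1 → bit 1, carry out 0
  col 5: 0 + 1 + 0 (carry in) = 1 → bit 1, carry out 0
  col 6: 1 + 0 + 0 (carry in) = 1 → bit 1, carry out 0
  col 7: 1 + 0 + 0 (carry in) = 1 → bit 1, carry out 0
  col 8: 1 + 0 + 0 (carry in) = 1 → bit 1, carry out 0
  col 9: 1 + 1 + 0 (carry in) = 2 → bit 0, carry out 1
  col 10: 0 + 0 + 1 (carry in) = 1 → bit 1, carry out 0
Reading bits MSB→LSB: 10111111110
Strip leading zeros: 10111111110
= 10111111110


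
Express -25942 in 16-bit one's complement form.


Original: 0110010101010110
Invert all bits:
  bit 0: 0 → 1
  bit 1: 1 → 0
  bit 2: 1 → 0
  bit 3: 0 → 1
  bit 4: 0 → 1
  bit 5: 1 → 0
  bit 6: 0 → 1
  bit 7: 1 → 0
  bit 8: 0 → 1
  bit 9: 1 → 0
  bit 10: 0 → 1
  bit 11: 1 → 0
  bit 12: 0 → 1
  bit 13: 1 → 0
  bit 14: 1 → 0
  bit 15: 0 → 1
= 1001101010101001


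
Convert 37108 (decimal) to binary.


Divide by 2 repeatedly:
37108 ÷ 2 = 18554 remainder 0
18554 ÷ 2 = 9277 remainder 0
9277 ÷ 2 = 4638 remainder 1
4638 ÷ 2 = 2319 remainder 0
2319 ÷ 2 = 1159 remainder 1
1159 ÷ 2 = 579 remainder 1
579 ÷ 2 = 289 remainder 1
289 ÷ 2 = 144 remainder 1
144 ÷ 2 = 72 remainder 0
72 ÷ 2 = 36 remainder 0
36 ÷ 2 = 18 remainder 0
18 ÷ 2 = 9 remainder 0
9 ÷ 2 = 4 remainder 1
4 ÷ 2 = 2 remainder 0
2 ÷ 2 = 1 remainder 0
1 ÷ 2 = 0 remainder 1
Reading remainders bottom-up:
= 1001000011110100


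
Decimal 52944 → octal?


Divide by 8 repeatedly:
52944 ÷ 8 = 6618 remainder 0
6618 ÷ 8 = 827 remainder 2
827 ÷ 8 = 103 remainder 3
103 ÷ 8 = 12 remainder 7
12 ÷ 8 = 1 remainder 4
1 ÷ 8 = 0 remainder 1
Reading remainders bottom-up:
= 0o147320


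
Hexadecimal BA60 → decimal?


Positional values:
Position 0: 0 × 16^0 = 0 × 1 = 0
Position 1: 6 × 16^1 = 6 × 16 = 96
Position 2: A × 16^2 = 10 × 256 = 2560
Position 3: B × 16^3 = 11 × 4096 = 45056
Sum = 0 + 96 + 2560 + 45056
= 47712


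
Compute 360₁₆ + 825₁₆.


Align and add column by column (LSB to MSB, each column mod 16 with carry):
  0360
+ 0825
  ----
  col 0: 0(0) + 5(5) + 0 (carry in) = 5 → 5(5), carry out 0
  col 1: 6(6) + 2(2) + 0 (carry in) = 8 → 8(8), carry out 0
  col 2: 3(3) + 8(8) + 0 (carry in) = 11 → B(11), carry out 0
  col 3: 0(0) + 0(0) + 0 (carry in) = 0 → 0(0), carry out 0
Reading digits MSB→LSB: 0B85
Strip leading zeros: B85
= 0xB85


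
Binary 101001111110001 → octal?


Group into 3-bit groups: 101001111110001
  101 = 5
  001 = 1
  111 = 7
  110 = 6
  001 = 1
= 0o51761


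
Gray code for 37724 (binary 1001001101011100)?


Binary: 1001001101011100
Gray code: G = B XOR (B >> 1)
B >> 1 = 0100100110101110
1001001101011100 XOR 0100100110101110:
  1 XOR 0 = 1
  0 XOR 1 = 1
  0 XOR 0 = 0
  1 XOR 0 = 1
  0 XOR 1 = 1
  0 XOR 0 = 0
  1 XOR 0 = 1
  1 XOR 1 = 0
  0 XOR 1 = 1
  1 XOR 0 = 1
  0 XOR 1 = 1
  1 XOR 0 = 1
  1 XOR 1 = 0
  1 XOR 1 = 0
  0 XOR 1 = 1
  0 XOR 0 = 0
= 1101101011110010


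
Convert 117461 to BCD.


Each digit → 4-bit binary:
  1 → 0001
  1 → 0001
  7 → 0111
  4 → 0100
  6 → 0110
  1 → 0001
= 0001 0001 0111 0100 0110 0001


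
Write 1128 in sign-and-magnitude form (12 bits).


Sign bit: 0 (positive)
Magnitude: 1128 = 10001101000
= 010001101000


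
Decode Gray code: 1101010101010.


Gray code: 1101010101010
MSB stays the same: 1
Each subsequent bit = prev_binary XOR current_gray:
  B[1] = 1 XOR 1 = 0
  B[2] = 0 XOR 0 = 0
  B[3] = 0 XOR 1 = 1
  B[4] = 1 XOR 0 = 1
  B[5] = 1 XOR 1 = 0
  B[6] = 0 XOR 0 = 0
  B[7] = 0 XOR 1 = 1
  B[8] = 1 XOR 0 = 1
  B[9] = 1 XOR 1 = 0
  B[10] = 0 XOR 0 = 0
  B[11] = 0 XOR 1 = 1
  B[12] = 1 XOR 0 = 1
= 1001100110011 (4915 decimal)


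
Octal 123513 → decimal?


Positional values:
Position 0: 3 × 8^0 = 3
Position 1: 1 × 8^1 = 8
Position 2: 5 × 8^2 = 320
Position 3: 3 × 8^3 = 1536
Position 4: 2 × 8^4 = 8192
Position 5: 1 × 8^5 = 32768
Sum = 3 + 8 + 320 + 1536 + 8192 + 32768
= 42827


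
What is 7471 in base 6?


Divide by 6 repeatedly:
7471 ÷ 6 = 1245 remainder 1
1245 ÷ 6 = 207 remainder 3
207 ÷ 6 = 34 remainder 3
34 ÷ 6 = 5 remainder 4
5 ÷ 6 = 0 remainder 5
Reading remainders bottom-up:
= 54331


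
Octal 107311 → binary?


Each octal digit → 3 binary bits:
  1 = 001
  0 = 000
  7 = 111
  3 = 011
  1 = 001
  1 = 001
Concatenate: 001 000 111 011 001 001
= 001000111011001001


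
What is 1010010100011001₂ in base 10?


Positional values:
Bit 0: 1 × 2^0 = 1
Bit 3: 1 × 2^3 = 8
Bit 4: 1 × 2^4 = 16
Bit 8: 1 × 2^8 = 256
Bit 10: 1 × 2^10 = 1024
Bit 13: 1 × 2^13 = 8192
Bit 15: 1 × 2^15 = 32768
Sum = 1 + 8 + 16 + 256 + 1024 + 8192 + 32768
= 42265


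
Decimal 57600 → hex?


Divide by 16 repeatedly:
57600 ÷ 16 = 3600 remainder 0 (0)
3600 ÷ 16 = 225 remainder 0 (0)
225 ÷ 16 = 14 remainder 1 (1)
14 ÷ 16 = 0 remainder 14 (E)
Reading remainders bottom-up:
= 0xE100


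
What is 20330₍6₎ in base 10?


Positional values (base 6):
  0 × 6^0 = 0 × 1 = 0
  3 × 6^1 = 3 × 6 = 18
  3 × 6^2 = 3 × 36 = 108
  0 × 6^3 = 0 × 216 = 0
  2 × 6^4 = 2 × 1296 = 2592
Sum = 0 + 18 + 108 + 0 + 2592
= 2718


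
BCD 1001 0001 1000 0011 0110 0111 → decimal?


Each 4-bit group → digit:
  1001 → 9
  0001 → 1
  1000 → 8
  0011 → 3
  0110 → 6
  0111 → 7
= 918367


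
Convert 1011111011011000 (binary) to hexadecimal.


Group into 4-bit nibbles: 1011111011011000
  1011 = B
  1110 = E
  1101 = D
  1000 = 8
= 0xBED8


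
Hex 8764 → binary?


Each hex digit → 4 binary bits:
  8 = 1000
  7 = 0111
  6 = 0110
  4 = 0100
Concatenate: 1000 0111 0110 0100
= 1000011101100100


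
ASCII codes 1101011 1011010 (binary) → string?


Codes (binary): 1101011 1011010
Per-code ASCII lookup:
  1101011 = 107  (range 97-122: lowercase, 107 - 97 = 10) → 'k'
  1011010 = 90  (range 65-90: uppercase, 90 - 65 = 25) → 'Z'
= 'kZ'


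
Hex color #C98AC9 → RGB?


Hex: #C98AC9
R = C9₁₆ = 201
G = 8A₁₆ = 138
B = C9₁₆ = 201
= RGB(201, 138, 201)


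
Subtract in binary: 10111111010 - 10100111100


Align and subtract column by column (LSB to MSB, borrowing when needed):
  10111111010
- 10100111100
  -----------
  col 0: (0 - 0 borrow-in) - 0 → 0 - 0 = 0, borrow out 0
  col 1: (1 - 0 borrow-in) - 0 → 1 - 0 = 1, borrow out 0
  col 2: (0 - 0 borrow-in) - 1 → borrow from next column: (0+2) - 1 = 1, borrow out 1
  col 3: (1 - 1 borrow-in) - 1 → borrow from next column: (0+2) - 1 = 1, borrow out 1
  col 4: (1 - 1 borrow-in) - 1 → borrow from next column: (0+2) - 1 = 1, borrow out 1
  col 5: (1 - 1 borrow-in) - 1 → borrow from next column: (0+2) - 1 = 1, borrow out 1
  col 6: (1 - 1 borrow-in) - 0 → 0 - 0 = 0, borrow out 0
  col 7: (1 - 0 borrow-in) - 0 → 1 - 0 = 1, borrow out 0
  col 8: (1 - 0 borrow-in) - 1 → 1 - 1 = 0, borrow out 0
  col 9: (0 - 0 borrow-in) - 0 → 0 - 0 = 0, borrow out 0
  col 10: (1 - 0 borrow-in) - 1 → 1 - 1 = 0, borrow out 0
Reading bits MSB→LSB: 00010111110
Strip leading zeros: 10111110
= 10111110
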